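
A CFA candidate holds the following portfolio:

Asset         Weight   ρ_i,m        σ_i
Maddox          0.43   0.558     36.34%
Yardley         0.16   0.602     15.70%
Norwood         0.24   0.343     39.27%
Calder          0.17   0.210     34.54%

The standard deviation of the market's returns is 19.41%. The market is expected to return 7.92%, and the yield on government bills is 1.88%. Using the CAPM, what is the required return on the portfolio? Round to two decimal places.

β_Maddox = 0.558 × 36.34% / 19.41% = 1.0447
β_Yardley = 0.602 × 15.70% / 19.41% = 0.4869
β_Norwood = 0.343 × 39.27% / 19.41% = 0.6940
β_Calder = 0.210 × 34.54% / 19.41% = 0.3737
β_P = Σ w_i β_i = 0.43×1.0447 + 0.16×0.4869 + 0.24×0.6940 + 0.17×0.3737 = 0.7572
MRP = 7.92% − 1.88% = 6.04%
E(R_P) = R_f + β_P × MRP = 1.88% + 0.7572 × 6.04% = 6.45%

6.45%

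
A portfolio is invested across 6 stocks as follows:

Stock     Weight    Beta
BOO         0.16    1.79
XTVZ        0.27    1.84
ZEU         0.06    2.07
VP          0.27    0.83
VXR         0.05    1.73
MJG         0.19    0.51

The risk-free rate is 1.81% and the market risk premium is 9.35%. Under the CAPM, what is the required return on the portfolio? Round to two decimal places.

β_P = Σ w_i β_i = 0.16×1.79 + 0.27×1.84 + 0.06×2.07 + 0.27×0.83 + 0.05×1.73 + 0.19×0.51 = 1.3149
E(R_P) = R_f + β_P × MRP = 1.81% + 1.3149 × 9.35% = 14.10%

14.10%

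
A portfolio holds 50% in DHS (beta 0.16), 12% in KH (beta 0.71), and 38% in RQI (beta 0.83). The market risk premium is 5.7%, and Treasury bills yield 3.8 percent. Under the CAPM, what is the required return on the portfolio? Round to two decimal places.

β_P = Σ w_i β_i = 0.50×0.16 + 0.12×0.71 + 0.38×0.83 = 0.4806
E(R_P) = R_f + β_P × MRP = 3.8% + 0.4806 × 5.7% = 6.54%

6.54%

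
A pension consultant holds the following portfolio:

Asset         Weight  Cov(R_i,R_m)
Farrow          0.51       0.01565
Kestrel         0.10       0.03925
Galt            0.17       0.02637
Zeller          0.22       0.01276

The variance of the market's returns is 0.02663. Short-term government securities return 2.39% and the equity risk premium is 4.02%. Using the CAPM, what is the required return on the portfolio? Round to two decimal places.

5.29%

β_Farrow = 0.01565 / 0.02663 = 0.5877
β_Kestrel = 0.03925 / 0.02663 = 1.4739
β_Galt = 0.02637 / 0.02663 = 0.9902
β_Zeller = 0.01276 / 0.02663 = 0.4792
β_P = Σ w_i β_i = 0.51×0.5877 + 0.10×1.4739 + 0.17×0.9902 + 0.22×0.4792 = 0.7209
E(R_P) = R_f + β_P × MRP = 2.39% + 0.7209 × 4.02% = 5.29%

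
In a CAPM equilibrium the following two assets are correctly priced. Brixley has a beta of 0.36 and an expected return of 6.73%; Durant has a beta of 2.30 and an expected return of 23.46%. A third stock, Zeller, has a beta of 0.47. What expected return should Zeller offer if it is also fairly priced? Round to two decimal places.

7.68%

MRP (SML slope) = (23.46% − 6.73%) / (2.30 − 0.36) = 16.73% / 1.94 = 8.6237%
R_f (intercept) = 6.73% − 0.36 × 8.6237% = 3.6255%
E(R_Zeller) = R_f + β × MRP = 3.6255% + 0.47 × 8.6237% = 7.68%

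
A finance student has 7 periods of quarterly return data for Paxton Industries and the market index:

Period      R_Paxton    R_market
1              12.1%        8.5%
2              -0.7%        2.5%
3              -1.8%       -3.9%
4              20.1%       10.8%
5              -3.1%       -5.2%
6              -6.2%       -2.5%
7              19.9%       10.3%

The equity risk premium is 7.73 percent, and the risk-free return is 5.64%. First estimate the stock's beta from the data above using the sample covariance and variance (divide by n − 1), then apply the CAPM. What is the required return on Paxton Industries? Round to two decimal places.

17.48%

Mean R_i = (12.1 − 0.7 − 1.8 + 20.1 − 3.1 − 6.2 + 19.9) / 7 = 5.7571%
Mean R_m = (8.5 + 2.5 − 3.9 + 10.8 − 5.2 − 2.5 + 10.3) / 7 = 2.9286%
Σ(R_i − R̄_i)(R_m − R̄_m) = 443.7686  ⇒  Cov = 443.7686 / 6 = 73.9614
Σ(R_m − R̄_m)² = 289.6943  ⇒  Var(R_m) = 289.6943 / 6 = 48.2824
β = Cov / Var(R_m) = 73.9614 / 48.2824 = 1.5319
E(R) = R_f + β × MRP = 5.64% + 1.5319 × 7.73% = 17.48%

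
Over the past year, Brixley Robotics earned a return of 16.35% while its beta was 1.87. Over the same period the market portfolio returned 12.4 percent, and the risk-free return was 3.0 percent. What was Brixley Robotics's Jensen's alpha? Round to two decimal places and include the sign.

-4.23%

Market excess return = 12.4% − 3.0% = 9.40%
CAPM benchmark = R_f + β(R_m − R_f) = 3.0% + 1.87 × 9.4% = 20.5780%
α = actual − benchmark = 16.35% − 20.5780% = -4.23%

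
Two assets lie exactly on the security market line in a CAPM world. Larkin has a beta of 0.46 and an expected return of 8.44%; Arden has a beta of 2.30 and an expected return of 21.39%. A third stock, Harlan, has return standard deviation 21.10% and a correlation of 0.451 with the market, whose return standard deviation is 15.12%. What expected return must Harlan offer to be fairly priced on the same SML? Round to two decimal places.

MRP = (21.39% − 8.44%) / (2.30 − 0.46) = 7.0380%
R_f = 8.44% − 0.46 × 7.0380% = 5.2025%
β_Harlan = ρ·σ_i/σ_m = 0.451 × 21.10 / 15.12 = 0.6294
E(R_Harlan) = R_f + β × MRP = 5.2025% + 0.6294 × 7.0380% = 9.63%

9.63%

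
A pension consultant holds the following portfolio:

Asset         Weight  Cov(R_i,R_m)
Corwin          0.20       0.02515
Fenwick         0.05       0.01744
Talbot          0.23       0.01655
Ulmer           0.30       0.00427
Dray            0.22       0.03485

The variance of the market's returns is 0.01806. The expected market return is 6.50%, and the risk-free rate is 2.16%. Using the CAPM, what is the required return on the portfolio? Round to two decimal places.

6.64%

β_Corwin = 0.02515 / 0.01806 = 1.3926
β_Fenwick = 0.01744 / 0.01806 = 0.9657
β_Talbot = 0.01655 / 0.01806 = 0.9164
β_Ulmer = 0.00427 / 0.01806 = 0.2364
β_Dray = 0.03485 / 0.01806 = 1.9297
β_P = Σ w_i β_i = 0.20×1.3926 + 0.05×0.9657 + 0.23×0.9164 + 0.30×0.2364 + 0.22×1.9297 = 1.0330
MRP = 6.50% − 2.16% = 4.34%
E(R_P) = R_f + β_P × MRP = 2.16% + 1.0330 × 4.34% = 6.64%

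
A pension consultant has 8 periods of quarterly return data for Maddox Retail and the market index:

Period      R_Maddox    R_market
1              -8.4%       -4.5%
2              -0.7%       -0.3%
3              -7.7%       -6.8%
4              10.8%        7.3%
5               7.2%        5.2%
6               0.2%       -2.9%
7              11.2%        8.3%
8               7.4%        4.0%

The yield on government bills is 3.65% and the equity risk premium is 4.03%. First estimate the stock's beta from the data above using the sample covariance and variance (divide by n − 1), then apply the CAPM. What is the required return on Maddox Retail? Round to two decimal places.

Mean R_i = (-8.4 − 0.7 − 7.7 + 10.8 + 7.2 + 0.2 + 11.2 + 7.4) / 8 = 2.5000%
Mean R_m = (-4.5 − 0.3 − 6.8 + 7.3 + 5.2 − 2.9 + 8.3 + 4.0) / 8 = 1.2875%
Σ(R_i − R̄_i)(R_m − R̄_m) = 302.8800  ⇒  Cov = 302.8800 / 7 = 43.2686
Σ(R_m − R̄_m)² = 226.9488  ⇒  Var(R_m) = 226.9488 / 7 = 32.4213
β = Cov / Var(R_m) = 43.2686 / 32.4213 = 1.3346
E(R) = R_f + β × MRP = 3.65% + 1.3346 × 4.03% = 9.03%

9.03%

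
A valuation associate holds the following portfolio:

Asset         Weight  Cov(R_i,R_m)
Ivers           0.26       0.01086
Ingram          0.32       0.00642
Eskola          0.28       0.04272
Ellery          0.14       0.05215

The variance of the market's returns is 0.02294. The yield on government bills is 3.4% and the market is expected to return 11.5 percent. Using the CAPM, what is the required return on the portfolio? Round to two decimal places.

β_Ivers = 0.01086 / 0.02294 = 0.4734
β_Ingram = 0.00642 / 0.02294 = 0.2799
β_Eskola = 0.04272 / 0.02294 = 1.8622
β_Ellery = 0.05215 / 0.02294 = 2.2733
β_P = Σ w_i β_i = 0.26×0.4734 + 0.32×0.2799 + 0.28×1.8622 + 0.14×2.2733 = 1.0523
MRP = 11.5% − 3.4% = 8.10%
E(R_P) = R_f + β_P × MRP = 3.4% + 1.0523 × 8.1% = 11.92%

11.92%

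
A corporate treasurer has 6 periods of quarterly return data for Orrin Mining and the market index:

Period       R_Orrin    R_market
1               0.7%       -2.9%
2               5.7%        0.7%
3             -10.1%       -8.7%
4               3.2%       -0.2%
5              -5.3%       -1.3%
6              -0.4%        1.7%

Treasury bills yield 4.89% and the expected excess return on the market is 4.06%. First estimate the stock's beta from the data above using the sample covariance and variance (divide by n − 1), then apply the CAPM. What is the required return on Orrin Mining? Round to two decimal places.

9.77%

Mean R_i = (0.7 + 5.7 − 10.1 + 3.2 − 5.3 − 0.4) / 6 = -1.0333%
Mean R_m = (-2.9 + 0.7 − 8.7 − 0.2 − 1.3 + 1.7) / 6 = -1.7833%
Σ(R_i − R̄_i)(R_m − R̄_m) = 84.3433  ⇒  Cov = 84.3433 / 5 = 16.8687
Σ(R_m − R̄_m)² = 70.1283  ⇒  Var(R_m) = 70.1283 / 5 = 14.0257
β = Cov / Var(R_m) = 16.8687 / 14.0257 = 1.2027
E(R) = R_f + β × MRP = 4.89% + 1.2027 × 4.06% = 9.77%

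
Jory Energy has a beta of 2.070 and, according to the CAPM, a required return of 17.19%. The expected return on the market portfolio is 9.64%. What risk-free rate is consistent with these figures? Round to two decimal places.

E(R) = R_f + β(E(R_m) − R_f) = R_f(1 − β) + β·E(R_m)
17.19% = R_f × (1 − 2.070) + 2.070 × 9.64%
17.19% = R_f × -1.070 + 19.95480%
R_f = (17.19% − 19.95480%) / -1.070 = 2.58%

2.58%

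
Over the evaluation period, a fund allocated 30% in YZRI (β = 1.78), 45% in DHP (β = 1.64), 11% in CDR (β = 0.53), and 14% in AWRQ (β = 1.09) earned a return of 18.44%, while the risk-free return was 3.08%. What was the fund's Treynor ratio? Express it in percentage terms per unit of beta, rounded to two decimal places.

10.36%

β_P = 0.30×1.78 + 0.45×1.64 + 0.11×0.53 + 0.14×1.09 = 1.4829
Treynor = (R_P − R_f) / β_P = (18.44% − 3.08%) / 1.4829 = 15.36% / 1.4829 = 10.36%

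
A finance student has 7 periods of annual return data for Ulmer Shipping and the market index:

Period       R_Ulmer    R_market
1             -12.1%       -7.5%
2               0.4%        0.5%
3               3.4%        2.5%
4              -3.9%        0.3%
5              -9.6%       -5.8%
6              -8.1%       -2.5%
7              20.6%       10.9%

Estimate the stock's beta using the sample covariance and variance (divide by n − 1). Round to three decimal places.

Mean R_i = (-12.1 + 0.4 + 3.4 − 3.9 − 9.6 − 8.1 + 20.6) / 7 = -1.3286%
Mean R_m = (-7.5 + 0.5 + 2.5 + 0.3 − 5.8 − 2.5 + 10.9) / 7 = -0.2286%
Σ(R_i − R̄_i)(R_m − R̄_m) = 396.6243  ⇒  Cov = 396.6243 / 6 = 66.1041
Σ(R_m − R̄_m)² = 221.1743  ⇒  Var(R_m) = 221.1743 / 6 = 36.8624
β = Cov / Var(R_m) = 66.1041 / 36.8624 = 1.7933

1.793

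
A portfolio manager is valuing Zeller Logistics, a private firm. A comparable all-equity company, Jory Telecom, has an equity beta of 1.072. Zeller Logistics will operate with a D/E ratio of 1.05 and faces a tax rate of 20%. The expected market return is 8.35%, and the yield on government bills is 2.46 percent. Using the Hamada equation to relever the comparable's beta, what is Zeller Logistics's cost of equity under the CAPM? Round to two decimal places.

14.08%

β_L = β_U × [1 + (1 − t)(D/E)] = 1.072 × [1 + (1 − 0.20) × 1.05]
    = 1.072 × [1 + 0.80 × 1.05] = 1.072 × 1.8400 = 1.9725
MRP = 8.35% − 2.46% = 5.89%
E(R) = R_f + β_L × MRP = 2.46% + 1.9725 × 5.89% = 14.08%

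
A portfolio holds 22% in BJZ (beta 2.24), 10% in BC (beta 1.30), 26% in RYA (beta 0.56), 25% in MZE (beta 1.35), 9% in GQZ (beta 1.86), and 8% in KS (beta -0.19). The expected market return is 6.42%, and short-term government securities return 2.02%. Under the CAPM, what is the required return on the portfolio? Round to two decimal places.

β_P = Σ w_i β_i = 0.22×2.24 + 0.10×1.30 + 0.26×0.56 + 0.25×1.35 + 0.09×1.86 + 0.08×-0.19 = 1.2581
MRP = 6.42% − 2.02% = 4.40%
E(R_P) = R_f + β_P × MRP = 2.02% + 1.2581 × 4.40% = 7.56%

7.56%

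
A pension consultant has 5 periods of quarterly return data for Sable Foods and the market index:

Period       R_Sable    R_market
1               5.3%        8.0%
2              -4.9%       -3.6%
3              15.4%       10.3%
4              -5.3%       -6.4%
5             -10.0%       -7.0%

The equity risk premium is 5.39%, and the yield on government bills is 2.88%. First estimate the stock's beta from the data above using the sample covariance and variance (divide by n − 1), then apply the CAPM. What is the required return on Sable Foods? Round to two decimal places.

Mean R_i = (5.3 − 4.9 + 15.4 − 5.3 − 10.0) / 5 = 0.1000%
Mean R_m = (8.0 − 3.6 + 10.3 − 6.4 − 7.0) / 5 = 0.2600%
Σ(R_i − R̄_i)(R_m − R̄_m) = 322.4500  ⇒  Cov = 322.4500 / 4 = 80.6125
Σ(R_m − R̄_m)² = 272.6720  ⇒  Var(R_m) = 272.6720 / 4 = 68.1680
β = Cov / Var(R_m) = 80.6125 / 68.1680 = 1.1826
E(R) = R_f + β × MRP = 2.88% + 1.1826 × 5.39% = 9.25%

9.25%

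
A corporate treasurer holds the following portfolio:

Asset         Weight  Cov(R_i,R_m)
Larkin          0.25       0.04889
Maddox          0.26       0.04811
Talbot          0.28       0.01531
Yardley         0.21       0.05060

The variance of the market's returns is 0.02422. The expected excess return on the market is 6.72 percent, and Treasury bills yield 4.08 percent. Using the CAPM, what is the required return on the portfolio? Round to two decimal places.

β_Larkin = 0.04889 / 0.02422 = 2.0186
β_Maddox = 0.04811 / 0.02422 = 1.9864
β_Talbot = 0.01531 / 0.02422 = 0.6321
β_Yardley = 0.05060 / 0.02422 = 2.0892
β_P = Σ w_i β_i = 0.25×2.0186 + 0.26×1.9864 + 0.28×0.6321 + 0.21×2.0892 = 1.6368
E(R_P) = R_f + β_P × MRP = 4.08% + 1.6368 × 6.72% = 15.08%

15.08%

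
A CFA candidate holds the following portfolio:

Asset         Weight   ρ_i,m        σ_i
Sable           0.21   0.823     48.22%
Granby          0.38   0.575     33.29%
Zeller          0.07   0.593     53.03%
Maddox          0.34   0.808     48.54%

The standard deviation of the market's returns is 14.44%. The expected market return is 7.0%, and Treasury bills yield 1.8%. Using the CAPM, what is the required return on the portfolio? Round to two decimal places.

β_Sable = 0.823 × 48.22% / 14.44% = 2.7483
β_Granby = 0.575 × 33.29% / 14.44% = 1.3256
β_Zeller = 0.593 × 53.03% / 14.44% = 2.1778
β_Maddox = 0.808 × 48.54% / 14.44% = 2.7161
β_P = Σ w_i β_i = 0.21×2.7483 + 0.38×1.3256 + 0.07×2.1778 + 0.34×2.7161 = 2.1568
MRP = 7.0% − 1.8% = 5.20%
E(R_P) = R_f + β_P × MRP = 1.8% + 2.1568 × 5.2% = 13.02%

13.02%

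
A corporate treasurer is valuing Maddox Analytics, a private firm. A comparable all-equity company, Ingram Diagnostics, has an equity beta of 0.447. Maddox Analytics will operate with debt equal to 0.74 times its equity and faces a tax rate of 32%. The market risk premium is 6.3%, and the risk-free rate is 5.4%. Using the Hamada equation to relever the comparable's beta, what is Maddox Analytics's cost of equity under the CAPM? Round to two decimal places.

9.63%

β_L = β_U × [1 + (1 − t)(D/E)] = 0.447 × [1 + (1 − 0.32) × 0.74]
    = 0.447 × [1 + 0.68 × 0.74] = 0.447 × 1.5032 = 0.6719
E(R) = R_f + β_L × MRP = 5.4% + 0.6719 × 6.3% = 9.63%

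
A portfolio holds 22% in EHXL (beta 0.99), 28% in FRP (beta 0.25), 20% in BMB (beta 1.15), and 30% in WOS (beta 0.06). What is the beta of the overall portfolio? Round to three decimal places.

0.536

β_P = Σ w_i β_i = 0.22×0.99 + 0.28×0.25 + 0.20×1.15 + 0.30×0.06 = 0.5358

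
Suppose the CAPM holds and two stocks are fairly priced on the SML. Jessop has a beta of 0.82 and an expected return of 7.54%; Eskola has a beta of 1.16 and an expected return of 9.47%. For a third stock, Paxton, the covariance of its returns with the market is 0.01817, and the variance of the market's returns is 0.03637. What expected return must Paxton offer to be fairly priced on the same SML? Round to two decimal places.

5.72%

MRP = (9.47% − 7.54%) / (1.16 − 0.82) = 5.6765%
R_f = 7.54% − 0.82 × 5.6765% = 2.8853%
β_Paxton = Cov / Var(R_m) = 0.01817 / 0.03637 = 0.4996
E(R_Paxton) = R_f + β × MRP = 2.8853% + 0.4996 × 5.6765% = 5.72%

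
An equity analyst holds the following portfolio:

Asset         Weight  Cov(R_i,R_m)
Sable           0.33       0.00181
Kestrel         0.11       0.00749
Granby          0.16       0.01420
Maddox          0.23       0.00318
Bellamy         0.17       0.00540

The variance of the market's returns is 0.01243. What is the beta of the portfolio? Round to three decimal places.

0.430

β_Sable = 0.00181 / 0.01243 = 0.1456
β_Kestrel = 0.00749 / 0.01243 = 0.6026
β_Granby = 0.01420 / 0.01243 = 1.1424
β_Maddox = 0.00318 / 0.01243 = 0.2558
β_Bellamy = 0.00540 / 0.01243 = 0.4344
β_P = Σ w_i β_i = 0.33×0.1456 + 0.11×0.6026 + 0.16×1.1424 + 0.23×0.2558 + 0.17×0.4344 = 0.4298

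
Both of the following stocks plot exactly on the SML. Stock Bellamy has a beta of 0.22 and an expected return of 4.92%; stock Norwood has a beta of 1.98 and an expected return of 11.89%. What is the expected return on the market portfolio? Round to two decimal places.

Both satisfy E(R) = R_f + β·MRP, so the slope of the SML is
MRP = (11.89% − 4.92%) / (1.98 − 0.22) = 6.97% / 1.76 = 3.9602%
R_f = E(R_Bellamy) − β_Bellamy·MRP = 4.92% − 0.22 × 3.9602% = 4.0488%
E(R_m) = R_f + MRP = 4.0488% + 3.9602% = 8.01%

8.01%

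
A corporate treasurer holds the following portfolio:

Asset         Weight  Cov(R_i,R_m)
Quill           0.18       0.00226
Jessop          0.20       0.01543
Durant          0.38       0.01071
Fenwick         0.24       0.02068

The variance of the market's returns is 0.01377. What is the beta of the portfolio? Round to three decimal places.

0.910

β_Quill = 0.00226 / 0.01377 = 0.1641
β_Jessop = 0.01543 / 0.01377 = 1.1206
β_Durant = 0.01071 / 0.01377 = 0.7778
β_Fenwick = 0.02068 / 0.01377 = 1.5018
β_P = Σ w_i β_i = 0.18×0.1641 + 0.20×1.1206 + 0.38×0.7778 + 0.24×1.5018 = 0.9097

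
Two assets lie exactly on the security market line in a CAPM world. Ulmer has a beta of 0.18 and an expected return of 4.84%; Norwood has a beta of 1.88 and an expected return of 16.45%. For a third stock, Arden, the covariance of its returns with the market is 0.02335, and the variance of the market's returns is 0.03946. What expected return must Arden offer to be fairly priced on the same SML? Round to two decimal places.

7.65%

MRP = (16.45% − 4.84%) / (1.88 − 0.18) = 6.8294%
R_f = 4.84% − 0.18 × 6.8294% = 3.6107%
β_Arden = Cov / Var(R_m) = 0.02335 / 0.03946 = 0.5917
E(R_Arden) = R_f + β × MRP = 3.6107% + 0.5917 × 6.8294% = 7.65%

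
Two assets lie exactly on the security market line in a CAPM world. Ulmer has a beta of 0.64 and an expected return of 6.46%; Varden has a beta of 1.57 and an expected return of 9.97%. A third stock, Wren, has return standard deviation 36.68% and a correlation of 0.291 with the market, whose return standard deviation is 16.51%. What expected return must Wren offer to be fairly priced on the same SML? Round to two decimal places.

MRP = (9.97% − 6.46%) / (1.57 − 0.64) = 3.7742%
R_f = 6.46% − 0.64 × 3.7742% = 4.0445%
β_Wren = ρ·σ_i/σ_m = 0.291 × 36.68 / 16.51 = 0.6465
E(R_Wren) = R_f + β × MRP = 4.0445% + 0.6465 × 3.7742% = 6.48%

6.48%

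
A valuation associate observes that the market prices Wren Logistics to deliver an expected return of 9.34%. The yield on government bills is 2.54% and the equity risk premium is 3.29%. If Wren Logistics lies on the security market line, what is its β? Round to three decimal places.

2.067

β = (E(R) − R_f) / MRP = (9.34% − 2.54%) / 3.29% = 6.80% / 3.29% = 2.067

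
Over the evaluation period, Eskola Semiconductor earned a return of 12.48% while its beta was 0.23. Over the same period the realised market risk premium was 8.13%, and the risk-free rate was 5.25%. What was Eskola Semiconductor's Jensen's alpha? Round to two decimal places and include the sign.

CAPM benchmark = R_f + β(R_m − R_f) = 5.25% + 0.23 × 8.13% = 7.1199%
α = actual − benchmark = 12.48% − 7.1199% = +5.36%

+5.36%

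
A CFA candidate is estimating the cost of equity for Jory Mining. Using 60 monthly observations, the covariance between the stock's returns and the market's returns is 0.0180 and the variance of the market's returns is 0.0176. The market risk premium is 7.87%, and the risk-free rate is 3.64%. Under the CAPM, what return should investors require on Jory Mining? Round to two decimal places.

β = Cov(R_i, R_m) / Var(R_m) = 0.0180 / 0.0176 = 1.0227
E(R) = R_f + β × MRP = 3.64% + 1.0227 × 7.87% = 11.69%

11.69%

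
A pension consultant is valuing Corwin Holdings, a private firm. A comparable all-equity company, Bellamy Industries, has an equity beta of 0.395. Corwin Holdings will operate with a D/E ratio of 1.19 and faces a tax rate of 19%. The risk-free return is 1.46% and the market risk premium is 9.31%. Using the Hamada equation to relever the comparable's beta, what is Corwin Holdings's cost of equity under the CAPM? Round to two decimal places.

β_L = β_U × [1 + (1 − t)(D/E)] = 0.395 × [1 + (1 − 0.19) × 1.19]
    = 0.395 × [1 + 0.81 × 1.19] = 0.395 × 1.9639 = 0.7757
E(R) = R_f + β_L × MRP = 1.46% + 0.7757 × 9.31% = 8.68%

8.68%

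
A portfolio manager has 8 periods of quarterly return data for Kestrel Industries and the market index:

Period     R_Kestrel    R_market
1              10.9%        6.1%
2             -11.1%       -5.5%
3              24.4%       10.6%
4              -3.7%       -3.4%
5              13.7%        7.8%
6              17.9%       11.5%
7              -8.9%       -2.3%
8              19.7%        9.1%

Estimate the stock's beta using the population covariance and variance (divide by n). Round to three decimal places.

Mean R_i = (10.9 − 11.1 + 24.4 − 3.7 + 13.7 + 17.9 − 8.9 + 19.7) / 8 = 7.8625%
Mean R_m = (6.1 − 5.5 + 10.6 − 3.4 + 7.8 + 11.5 − 2.3 + 9.1) / 8 = 4.2375%
Σ(R_i − R̄_i)(R_m − R̄_m) = 644.6713  ⇒  Cov = 644.6713 / 8 = 80.5839
Σ(R_m − R̄_m)² = 328.9188  ⇒  Var(R_m) = 328.9188 / 8 = 41.1149
β = Cov / Var(R_m) = 80.5839 / 41.1149 = 1.9600

1.960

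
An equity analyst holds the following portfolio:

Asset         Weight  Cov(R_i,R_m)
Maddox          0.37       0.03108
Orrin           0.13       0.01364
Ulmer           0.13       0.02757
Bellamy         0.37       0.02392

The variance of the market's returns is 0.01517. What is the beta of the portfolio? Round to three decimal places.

1.695

β_Maddox = 0.03108 / 0.01517 = 2.0488
β_Orrin = 0.01364 / 0.01517 = 0.8991
β_Ulmer = 0.02757 / 0.01517 = 1.8174
β_Bellamy = 0.02392 / 0.01517 = 1.5768
β_P = Σ w_i β_i = 0.37×2.0488 + 0.13×0.8991 + 0.13×1.8174 + 0.37×1.5768 = 1.6946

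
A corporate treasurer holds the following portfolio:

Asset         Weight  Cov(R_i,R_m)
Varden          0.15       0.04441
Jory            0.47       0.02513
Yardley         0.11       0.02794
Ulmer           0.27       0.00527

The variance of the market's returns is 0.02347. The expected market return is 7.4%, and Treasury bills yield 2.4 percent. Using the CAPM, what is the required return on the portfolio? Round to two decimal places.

β_Varden = 0.04441 / 0.02347 = 1.8922
β_Jory = 0.02513 / 0.02347 = 1.0707
β_Yardley = 0.02794 / 0.02347 = 1.1905
β_Ulmer = 0.00527 / 0.02347 = 0.2245
β_P = Σ w_i β_i = 0.15×1.8922 + 0.47×1.0707 + 0.11×1.1905 + 0.27×0.2245 = 0.9786
MRP = 7.4% − 2.4% = 5.00%
E(R_P) = R_f + β_P × MRP = 2.4% + 0.9786 × 5.0% = 7.29%

7.29%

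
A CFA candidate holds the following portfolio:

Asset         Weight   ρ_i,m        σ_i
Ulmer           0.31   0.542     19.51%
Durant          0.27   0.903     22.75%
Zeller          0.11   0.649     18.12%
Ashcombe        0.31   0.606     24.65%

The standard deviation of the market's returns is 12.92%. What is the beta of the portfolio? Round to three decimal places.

β_Ulmer = 0.542 × 19.51% / 12.92% = 0.8185
β_Durant = 0.903 × 22.75% / 12.92% = 1.5900
β_Zeller = 0.649 × 18.12% / 12.92% = 0.9102
β_Ashcombe = 0.606 × 24.65% / 12.92% = 1.1562
β_P = Σ w_i β_i = 0.31×0.8185 + 0.27×1.5900 + 0.11×0.9102 + 0.31×1.1562 = 1.1416

1.142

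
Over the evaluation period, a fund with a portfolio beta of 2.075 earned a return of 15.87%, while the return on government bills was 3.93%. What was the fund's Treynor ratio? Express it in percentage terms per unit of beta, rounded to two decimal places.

Treynor = (R_P − R_f) / β_P = (15.87% − 3.93%) / 2.0750 = 11.94% / 2.0750 = 5.75%

5.75%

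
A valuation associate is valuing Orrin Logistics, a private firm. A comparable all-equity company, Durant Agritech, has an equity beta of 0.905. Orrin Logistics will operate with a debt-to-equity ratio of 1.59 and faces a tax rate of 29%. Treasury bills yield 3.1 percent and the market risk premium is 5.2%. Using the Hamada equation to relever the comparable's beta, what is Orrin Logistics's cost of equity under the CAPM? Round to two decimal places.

β_L = β_U × [1 + (1 − t)(D/E)] = 0.905 × [1 + (1 − 0.29) × 1.59]
    = 0.905 × [1 + 0.71 × 1.59] = 0.905 × 2.1289 = 1.9267
E(R) = R_f + β_L × MRP = 3.1% + 1.9267 × 5.2% = 13.12%

13.12%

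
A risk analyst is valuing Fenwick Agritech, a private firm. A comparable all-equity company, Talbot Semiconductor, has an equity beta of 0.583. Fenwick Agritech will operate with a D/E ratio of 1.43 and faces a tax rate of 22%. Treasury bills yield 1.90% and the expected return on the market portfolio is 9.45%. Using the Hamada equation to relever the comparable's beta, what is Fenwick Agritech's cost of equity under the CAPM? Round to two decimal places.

β_L = β_U × [1 + (1 − t)(D/E)] = 0.583 × [1 + (1 − 0.22) × 1.43]
    = 0.583 × [1 + 0.78 × 1.43] = 0.583 × 2.1154 = 1.2333
MRP = 9.45% − 1.90% = 7.55%
E(R) = R_f + β_L × MRP = 1.90% + 1.2333 × 7.55% = 11.21%

11.21%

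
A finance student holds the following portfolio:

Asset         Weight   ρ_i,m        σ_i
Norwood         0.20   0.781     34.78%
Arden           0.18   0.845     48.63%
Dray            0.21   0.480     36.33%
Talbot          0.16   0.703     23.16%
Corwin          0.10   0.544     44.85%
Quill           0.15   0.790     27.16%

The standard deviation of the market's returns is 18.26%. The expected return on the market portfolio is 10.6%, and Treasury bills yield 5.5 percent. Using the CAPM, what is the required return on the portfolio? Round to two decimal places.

12.41%

β_Norwood = 0.781 × 34.78% / 18.26% = 1.4876
β_Arden = 0.845 × 48.63% / 18.26% = 2.2504
β_Dray = 0.480 × 36.33% / 18.26% = 0.9550
β_Talbot = 0.703 × 23.16% / 18.26% = 0.8916
β_Corwin = 0.544 × 44.85% / 18.26% = 1.3362
β_Quill = 0.790 × 27.16% / 18.26% = 1.1750
β_P = Σ w_i β_i = 0.20×1.4876 + 0.18×2.2504 + 0.21×0.9550 + 0.16×0.8916 + 0.10×1.3362 + 0.15×1.1750 = 1.3557
MRP = 10.6% − 5.5% = 5.10%
E(R_P) = R_f + β_P × MRP = 5.5% + 1.3557 × 5.1% = 12.41%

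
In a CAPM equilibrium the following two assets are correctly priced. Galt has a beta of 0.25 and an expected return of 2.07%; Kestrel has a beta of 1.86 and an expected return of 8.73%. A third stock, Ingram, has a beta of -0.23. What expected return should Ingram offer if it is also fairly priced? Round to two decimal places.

0.08%

MRP (SML slope) = (8.73% − 2.07%) / (1.86 − 0.25) = 6.66% / 1.61 = 4.1366%
R_f (intercept) = 2.07% − 0.25 × 4.1366% = 1.0359%
E(R_Ingram) = R_f + β × MRP = 1.0359% + -0.23 × 4.1366% = 0.08%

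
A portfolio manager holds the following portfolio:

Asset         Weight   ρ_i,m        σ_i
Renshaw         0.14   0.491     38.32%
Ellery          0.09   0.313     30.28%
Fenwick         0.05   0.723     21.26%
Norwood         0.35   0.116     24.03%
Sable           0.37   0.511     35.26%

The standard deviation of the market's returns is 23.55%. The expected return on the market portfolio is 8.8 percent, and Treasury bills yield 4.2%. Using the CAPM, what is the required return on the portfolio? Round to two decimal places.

β_Renshaw = 0.491 × 38.32% / 23.55% = 0.7989
β_Ellery = 0.313 × 30.28% / 23.55% = 0.4024
β_Fenwick = 0.723 × 21.26% / 23.55% = 0.6527
β_Norwood = 0.116 × 24.03% / 23.55% = 0.1184
β_Sable = 0.511 × 35.26% / 23.55% = 0.7651
β_P = Σ w_i β_i = 0.14×0.7989 + 0.09×0.4024 + 0.05×0.6527 + 0.35×0.1184 + 0.37×0.7651 = 0.5052
MRP = 8.8% − 4.2% = 4.60%
E(R_P) = R_f + β_P × MRP = 4.2% + 0.5052 × 4.6% = 6.52%

6.52%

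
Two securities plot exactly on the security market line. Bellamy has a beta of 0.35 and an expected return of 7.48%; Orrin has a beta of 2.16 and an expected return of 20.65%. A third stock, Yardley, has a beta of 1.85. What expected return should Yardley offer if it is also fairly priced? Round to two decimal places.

MRP (SML slope) = (20.65% − 7.48%) / (2.16 − 0.35) = 13.17% / 1.81 = 7.2762%
R_f (intercept) = 7.48% − 0.35 × 7.2762% = 4.9333%
E(R_Yardley) = R_f + β × MRP = 4.9333% + 1.85 × 7.2762% = 18.39%

18.39%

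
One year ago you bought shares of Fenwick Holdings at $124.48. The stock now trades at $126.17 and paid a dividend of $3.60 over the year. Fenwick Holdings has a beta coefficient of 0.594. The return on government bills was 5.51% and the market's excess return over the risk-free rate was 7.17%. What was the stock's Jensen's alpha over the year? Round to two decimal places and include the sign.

Realised HPR = (P1 + D1 − P0) / P0 = (126.17 + 3.60 − 124.48) / 124.48 = 5.29 / 124.48 = 4.2497%
CAPM required = R_f + β·MRP = 5.51% + 0.594 × 7.17% = 9.76898%
α = realised − required = 4.2497% − 9.76898% = -5.52%

-5.52%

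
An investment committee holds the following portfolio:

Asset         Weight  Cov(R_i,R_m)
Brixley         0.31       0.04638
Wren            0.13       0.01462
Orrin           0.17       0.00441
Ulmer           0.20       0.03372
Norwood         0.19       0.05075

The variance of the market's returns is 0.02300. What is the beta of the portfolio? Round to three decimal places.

β_Brixley = 0.04638 / 0.02300 = 2.0165
β_Wren = 0.01462 / 0.02300 = 0.6357
β_Orrin = 0.00441 / 0.02300 = 0.1917
β_Ulmer = 0.03372 / 0.02300 = 1.4661
β_Norwood = 0.05075 / 0.02300 = 2.2065
β_P = Σ w_i β_i = 0.31×2.0165 + 0.13×0.6357 + 0.17×0.1917 + 0.20×1.4661 + 0.19×2.2065 = 1.4528

1.453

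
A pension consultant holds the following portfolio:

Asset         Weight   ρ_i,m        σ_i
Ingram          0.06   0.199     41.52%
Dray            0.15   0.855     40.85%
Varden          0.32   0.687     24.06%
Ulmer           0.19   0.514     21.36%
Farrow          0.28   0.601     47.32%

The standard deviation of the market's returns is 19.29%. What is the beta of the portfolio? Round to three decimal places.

1.092

β_Ingram = 0.199 × 41.52% / 19.29% = 0.4283
β_Dray = 0.855 × 40.85% / 19.29% = 1.8106
β_Varden = 0.687 × 24.06% / 19.29% = 0.8569
β_Ulmer = 0.514 × 21.36% / 19.29% = 0.5692
β_Farrow = 0.601 × 47.32% / 19.29% = 1.4743
β_P = Σ w_i β_i = 0.06×0.4283 + 0.15×1.8106 + 0.32×0.8569 + 0.19×0.5692 + 0.28×1.4743 = 1.0924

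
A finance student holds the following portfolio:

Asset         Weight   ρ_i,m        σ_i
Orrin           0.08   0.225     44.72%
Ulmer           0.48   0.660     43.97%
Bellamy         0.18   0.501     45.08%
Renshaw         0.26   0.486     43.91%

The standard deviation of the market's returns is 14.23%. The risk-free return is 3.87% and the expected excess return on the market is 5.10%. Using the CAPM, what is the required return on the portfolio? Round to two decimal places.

12.60%

β_Orrin = 0.225 × 44.72% / 14.23% = 0.7071
β_Ulmer = 0.660 × 43.97% / 14.23% = 2.0394
β_Bellamy = 0.501 × 45.08% / 14.23% = 1.5871
β_Renshaw = 0.486 × 43.91% / 14.23% = 1.4997
β_P = Σ w_i β_i = 0.08×0.7071 + 0.48×2.0394 + 0.18×1.5871 + 0.26×1.4997 = 1.7111
E(R_P) = R_f + β_P × MRP = 3.87% + 1.7111 × 5.10% = 12.60%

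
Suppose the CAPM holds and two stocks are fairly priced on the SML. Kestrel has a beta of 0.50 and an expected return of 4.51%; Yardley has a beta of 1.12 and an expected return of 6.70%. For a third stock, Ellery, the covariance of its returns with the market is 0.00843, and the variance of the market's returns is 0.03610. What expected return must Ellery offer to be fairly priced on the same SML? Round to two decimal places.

MRP = (6.70% − 4.51%) / (1.12 − 0.50) = 3.5323%
R_f = 4.51% − 0.50 × 3.5323% = 2.7439%
β_Ellery = Cov / Var(R_m) = 0.00843 / 0.03610 = 0.2335
E(R_Ellery) = R_f + β × MRP = 2.7439% + 0.2335 × 3.5323% = 3.57%

3.57%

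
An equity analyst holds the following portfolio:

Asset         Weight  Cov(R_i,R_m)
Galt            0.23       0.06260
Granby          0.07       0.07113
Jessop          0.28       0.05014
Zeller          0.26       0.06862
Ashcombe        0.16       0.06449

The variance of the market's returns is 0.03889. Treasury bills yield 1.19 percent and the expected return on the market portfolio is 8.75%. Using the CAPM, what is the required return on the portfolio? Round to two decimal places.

β_Galt = 0.06260 / 0.03889 = 1.6097
β_Granby = 0.07113 / 0.03889 = 1.8290
β_Jessop = 0.05014 / 0.03889 = 1.2893
β_Zeller = 0.06862 / 0.03889 = 1.7645
β_Ashcombe = 0.06449 / 0.03889 = 1.6583
β_P = Σ w_i β_i = 0.23×1.6097 + 0.07×1.8290 + 0.28×1.2893 + 0.26×1.7645 + 0.16×1.6583 = 1.5834
MRP = 8.75% − 1.19% = 7.56%
E(R_P) = R_f + β_P × MRP = 1.19% + 1.5834 × 7.56% = 13.16%

13.16%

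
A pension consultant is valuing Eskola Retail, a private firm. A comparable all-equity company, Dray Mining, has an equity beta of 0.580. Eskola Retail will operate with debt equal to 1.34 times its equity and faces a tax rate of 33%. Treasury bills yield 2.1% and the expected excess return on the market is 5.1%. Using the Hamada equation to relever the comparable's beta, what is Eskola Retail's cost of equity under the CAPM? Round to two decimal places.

β_L = β_U × [1 + (1 − t)(D/E)] = 0.580 × [1 + (1 − 0.33) × 1.34]
    = 0.580 × [1 + 0.67 × 1.34] = 0.580 × 1.8978 = 1.1007
E(R) = R_f + β_L × MRP = 2.1% + 1.1007 × 5.1% = 7.71%

7.71%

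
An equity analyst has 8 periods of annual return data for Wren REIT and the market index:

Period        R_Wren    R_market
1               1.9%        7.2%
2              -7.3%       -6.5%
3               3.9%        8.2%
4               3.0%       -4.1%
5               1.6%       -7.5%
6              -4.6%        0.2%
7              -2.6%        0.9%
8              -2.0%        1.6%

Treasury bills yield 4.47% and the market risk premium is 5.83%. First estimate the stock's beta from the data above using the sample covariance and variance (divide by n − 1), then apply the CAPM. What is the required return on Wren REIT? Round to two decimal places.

6.00%

Mean R_i = (1.9 − 7.3 + 3.9 + 3.0 + 1.6 − 4.6 − 2.6 − 2.0) / 8 = -0.7625%
Mean R_m = (7.2 − 6.5 + 8.2 − 4.1 − 7.5 + 0.2 + 0.9 + 1.6) / 8 = 0.0000%
Σ(R_i − R̄_i)(R_m − R̄_m) = 62.3500  ⇒  Cov = 62.3500 / 7 = 8.9071
Σ(R_m − R̄_m)² = 237.8000  ⇒  Var(R_m) = 237.8000 / 7 = 33.9714
β = Cov / Var(R_m) = 8.9071 / 33.9714 = 0.2622
E(R) = R_f + β × MRP = 4.47% + 0.2622 × 5.83% = 6.00%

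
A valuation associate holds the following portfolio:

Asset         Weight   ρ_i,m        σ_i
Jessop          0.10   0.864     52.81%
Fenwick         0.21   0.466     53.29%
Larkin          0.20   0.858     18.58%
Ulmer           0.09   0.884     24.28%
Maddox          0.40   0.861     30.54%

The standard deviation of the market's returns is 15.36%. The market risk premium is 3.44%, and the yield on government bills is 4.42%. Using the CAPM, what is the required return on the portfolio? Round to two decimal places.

β_Jessop = 0.864 × 52.81% / 15.36% = 2.9706
β_Fenwick = 0.466 × 53.29% / 15.36% = 1.6167
β_Larkin = 0.858 × 18.58% / 15.36% = 1.0379
β_Ulmer = 0.884 × 24.28% / 15.36% = 1.3974
β_Maddox = 0.861 × 30.54% / 15.36% = 1.7119
β_P = Σ w_i β_i = 0.10×2.9706 + 0.21×1.6167 + 0.20×1.0379 + 0.09×1.3974 + 0.40×1.7119 = 1.6547
E(R_P) = R_f + β_P × MRP = 4.42% + 1.6547 × 3.44% = 10.11%

10.11%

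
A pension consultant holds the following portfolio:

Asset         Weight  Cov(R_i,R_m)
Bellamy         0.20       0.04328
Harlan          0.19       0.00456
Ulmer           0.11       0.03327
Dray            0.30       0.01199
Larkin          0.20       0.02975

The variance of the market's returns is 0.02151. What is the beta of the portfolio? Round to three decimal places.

β_Bellamy = 0.04328 / 0.02151 = 2.0121
β_Harlan = 0.00456 / 0.02151 = 0.2120
β_Ulmer = 0.03327 / 0.02151 = 1.5467
β_Dray = 0.01199 / 0.02151 = 0.5574
β_Larkin = 0.02975 / 0.02151 = 1.3831
β_P = Σ w_i β_i = 0.20×2.0121 + 0.19×0.2120 + 0.11×1.5467 + 0.30×0.5574 + 0.20×1.3831 = 1.0567

1.057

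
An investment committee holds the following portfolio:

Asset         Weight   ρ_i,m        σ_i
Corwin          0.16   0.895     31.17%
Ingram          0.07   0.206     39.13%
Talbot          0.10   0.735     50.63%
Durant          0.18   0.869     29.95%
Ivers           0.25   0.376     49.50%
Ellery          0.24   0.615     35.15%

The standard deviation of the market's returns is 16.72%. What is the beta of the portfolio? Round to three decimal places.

β_Corwin = 0.895 × 31.17% / 16.72% = 1.6685
β_Ingram = 0.206 × 39.13% / 16.72% = 0.4821
β_Talbot = 0.735 × 50.63% / 16.72% = 2.2257
β_Durant = 0.869 × 29.95% / 16.72% = 1.5566
β_Ivers = 0.376 × 49.50% / 16.72% = 1.1132
β_Ellery = 0.615 × 35.15% / 16.72% = 1.2929
β_P = Σ w_i β_i = 0.16×1.6685 + 0.07×0.4821 + 0.10×2.2257 + 0.18×1.5566 + 0.25×1.1132 + 0.24×1.2929 = 1.3921

1.392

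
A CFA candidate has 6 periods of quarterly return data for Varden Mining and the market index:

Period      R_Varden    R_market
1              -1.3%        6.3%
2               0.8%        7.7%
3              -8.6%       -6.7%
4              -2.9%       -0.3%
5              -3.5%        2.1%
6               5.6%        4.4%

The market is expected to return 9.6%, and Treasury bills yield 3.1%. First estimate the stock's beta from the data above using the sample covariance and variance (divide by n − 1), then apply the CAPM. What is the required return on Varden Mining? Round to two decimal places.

Mean R_i = (-1.3 + 0.8 − 8.6 − 2.9 − 3.5 + 5.6) / 6 = -1.6500%
Mean R_m = (6.3 + 7.7 − 6.7 − 0.3 + 2.1 + 4.4) / 6 = 2.2500%
Σ(R_i − R̄_i)(R_m − R̄_m) = 96.0250  ⇒  Cov = 96.0250 / 5 = 19.2050
Σ(R_m − R̄_m)² = 137.3550  ⇒  Var(R_m) = 137.3550 / 5 = 27.4710
β = Cov / Var(R_m) = 19.2050 / 27.4710 = 0.6991
MRP = 9.6% − 3.1% = 6.50%
E(R) = R_f + β × MRP = 3.1% + 0.6991 × 6.5% = 7.64%

7.64%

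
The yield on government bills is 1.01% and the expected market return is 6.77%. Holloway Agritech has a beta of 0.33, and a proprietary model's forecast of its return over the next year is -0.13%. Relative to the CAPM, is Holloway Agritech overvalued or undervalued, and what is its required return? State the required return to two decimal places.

MRP = 6.77% − 1.01% = 5.76%
Required return = R_f + β·MRP = 1.01% + 0.33 × 5.76% = 2.91%
Forecast -0.13% < required 2.91% → the stock plots below the SML → overvalued.

Overvalued; required return 2.91%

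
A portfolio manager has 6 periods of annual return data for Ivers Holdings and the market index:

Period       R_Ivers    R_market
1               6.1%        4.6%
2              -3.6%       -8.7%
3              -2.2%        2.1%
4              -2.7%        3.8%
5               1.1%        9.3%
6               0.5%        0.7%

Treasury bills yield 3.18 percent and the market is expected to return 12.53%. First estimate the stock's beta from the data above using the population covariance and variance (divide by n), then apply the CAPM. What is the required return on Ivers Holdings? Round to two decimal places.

Mean R_i = (6.1 − 3.6 − 2.2 − 2.7 + 1.1 + 0.5) / 6 = -0.1333%
Mean R_m = (4.6 − 8.7 + 2.1 + 3.8 + 9.3 + 0.7) / 6 = 1.9667%
Σ(R_i − R̄_i)(R_m − R̄_m) = 56.6533  ⇒  Cov = 56.6533 / 6 = 9.4422
Σ(R_m − R̄_m)² = 179.4733  ⇒  Var(R_m) = 179.4733 / 6 = 29.9122
β = Cov / Var(R_m) = 9.4422 / 29.9122 = 0.3157
MRP = 12.53% − 3.18% = 9.35%
E(R) = R_f + β × MRP = 3.18% + 0.3157 × 9.35% = 6.13%

6.13%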